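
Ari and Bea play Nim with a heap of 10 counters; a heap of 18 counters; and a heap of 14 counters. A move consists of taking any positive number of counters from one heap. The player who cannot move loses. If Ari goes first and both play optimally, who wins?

Compute the nim-sum pairwise:
10 XOR 18 = 24
24 XOR 14 = 22
The nim-sum is 22 ≠ 0, so this is an N-position: the player to move can win; Ari has a winning move.

Ari wins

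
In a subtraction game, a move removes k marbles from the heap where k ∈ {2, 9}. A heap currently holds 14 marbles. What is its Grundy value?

1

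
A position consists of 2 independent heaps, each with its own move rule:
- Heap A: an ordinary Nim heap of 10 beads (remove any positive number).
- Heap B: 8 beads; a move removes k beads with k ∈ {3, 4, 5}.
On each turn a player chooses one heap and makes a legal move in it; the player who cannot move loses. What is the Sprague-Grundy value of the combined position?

10

Heap A is a plain Nim heap of size 10, so its Grundy value is 10.
Build the Grundy sequence for heap B with g(k) = mex{g(k−s) : s ∈ {3, 4, 5}, s ≤ k}:
k:     0  1  2  3  4  5  6  7  8
g(k):  0  0  0  1  1  1  2  2  0
So g(8) = 0.
By the Sprague-Grundy theorem, the Grundy value of a sum of independent games is the XOR of the component values.
Combined value = 10 ⊕ 0 = 10.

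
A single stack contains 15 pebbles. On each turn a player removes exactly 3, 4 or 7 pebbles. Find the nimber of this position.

1

Grundy values for subtraction set {3, 4, 7}:
k:     0  1  2  3  4  5  6  7  8  9 10 11 12 13 14 15
g(k):  0  0  0  1  1  1  2  2  2  3  0  0  0  1  1  1
So g(15) = 1.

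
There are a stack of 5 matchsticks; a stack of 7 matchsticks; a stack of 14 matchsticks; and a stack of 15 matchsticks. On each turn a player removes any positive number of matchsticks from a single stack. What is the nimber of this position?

3

Compute the nim-sum pairwise:
5 XOR 7 = 2
2 XOR 14 = 12
12 XOR 15 = 3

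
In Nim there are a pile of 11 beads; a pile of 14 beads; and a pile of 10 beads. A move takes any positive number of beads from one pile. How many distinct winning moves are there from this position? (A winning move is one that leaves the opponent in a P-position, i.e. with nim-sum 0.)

Compute the nim-sum pairwise:
11 ^ 14 = 5
5 ^ 10 = 15
The overall nim-sum is X = 15. A pile of size p has a winning move iff p XOR X < p (reduce it to p XOR X).
  11: 11 XOR 15 = 4 < 11 — winning move (to 4).
  14: 14 XOR 15 = 1 < 14 — winning move (to 1).
  10: 10 XOR 15 = 5 < 10 — winning move (to 5).
That gives 3 winning moves.

3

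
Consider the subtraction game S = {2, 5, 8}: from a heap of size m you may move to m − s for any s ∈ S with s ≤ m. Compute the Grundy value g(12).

Grundy values for subtraction set {2, 5, 8}:
g(0) = mex{} = 0
g(1) = mex{} = 0
g(2) = mex{0} = 1
g(3) = mex{0} = 1
g(4) = mex{1} = 0
g(5) = mex{0,1} = 2
g(6) = mex{0} = 1
g(7) = mex{1,2} = 0
g(8) = mex{0,1} = 2
g(9) = mex{0} = 1
g(10) = mex{1,2} = 0
g(11) = mex{1} = 0
g(12) = mex{0} = 1
So g(12) = 1.

1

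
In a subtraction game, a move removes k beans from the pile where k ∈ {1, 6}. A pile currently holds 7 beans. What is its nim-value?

Compute g(0), g(1), … for moves {1, 6}:
k:     0  1  2  3  4  5  6  7
g(k):  0  1  0  1  0  1  2  0
So g(7) = 0.

0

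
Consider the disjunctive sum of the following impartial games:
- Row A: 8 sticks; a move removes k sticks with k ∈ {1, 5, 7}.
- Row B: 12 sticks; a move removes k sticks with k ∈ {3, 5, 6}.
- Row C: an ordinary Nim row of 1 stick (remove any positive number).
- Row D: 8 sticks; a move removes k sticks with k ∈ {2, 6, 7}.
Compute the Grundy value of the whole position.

Build the Grundy sequence for row A with g(k) = mex{g(k−s) : s ∈ {1, 5, 7}, s ≤ k}:
g(0) = mex{} = 0
g(1) = mex{0} = 1
g(2) = mex{1} = 0
g(3) = mex{0} = 1
g(4) = mex{1} = 0
g(5) = mex{0} = 1
g(6) = mex{1} = 0
g(7) = mex{0} = 1
g(8) = mex{1} = 0
So g(8) = 0.
Build the Grundy sequence for row B with g(k) = mex{g(k−s) : s ∈ {3, 5, 6}, s ≤ k}:
k:     0  1  2  3  4  5  6  7  8  9 10 11 12
g(k):  0  0  0  1  1  1  2  2  2  0  0  0  1
So g(12) = 1.
Row C is a plain Nim row of size 1, so its Grundy value is 1.
Build the Grundy sequence for row D with g(k) = mex{g(k−s) : s ∈ {2, 6, 7}, s ≤ k}:
k:     0  1  2  3  4  5  6  7  8
g(k):  0  0  1  1  0  0  1  1  2
So g(8) = 2.
The value of a disjunctive sum is the nim-sum of the parts.
Combined value = 0 ⊕ 1 ⊕ 1 ⊕ 2 = 2.

2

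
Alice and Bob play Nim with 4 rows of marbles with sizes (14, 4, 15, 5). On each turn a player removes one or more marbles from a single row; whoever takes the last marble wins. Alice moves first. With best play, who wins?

Bob wins

Nim-sum: 14 ⊕ 4 ⊕ 15 ⊕ 5 = 0.
The nim-sum is 0, so this is a P-position: the player to move is in a losing position under optimal play; Alice is about to move from it and so loses — Bob wins.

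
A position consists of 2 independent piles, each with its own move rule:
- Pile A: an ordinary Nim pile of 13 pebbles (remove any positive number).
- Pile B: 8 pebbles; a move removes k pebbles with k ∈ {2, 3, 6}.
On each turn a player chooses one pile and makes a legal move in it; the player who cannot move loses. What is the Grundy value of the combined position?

15

Pile A is a plain Nim pile of size 13, so its Grundy value is 13.
Build the Grundy sequence for pile B with g(k) = mex{g(k−s) : s ∈ {2, 3, 6}, s ≤ k}:
g(0) = mex{} = 0
g(1) = mex{} = 0
g(2) = mex{0} = 1
g(3) = mex{0} = 1
g(4) = mex{0,1} = 2
g(5) = mex{1} = 0
g(6) = mex{0,1,2} = 3
g(7) = mex{0,2} = 1
g(8) = mex{0,1,3} = 2
So g(8) = 2.
The value of a disjunctive sum is the nim-sum of the parts.
Combined value = 13 ⊕ 2 = 15.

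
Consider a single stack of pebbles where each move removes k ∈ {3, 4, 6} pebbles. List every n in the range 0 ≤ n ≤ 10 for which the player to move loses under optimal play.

0, 1, 2, 9, 10

Compute g(0), g(1), … for moves {3, 4, 6}:
k:     0  1  2  3  4  5  6  7  8  9 10
g(k):  0  0  0  1  1  1  2  2  2  0  0
The P-positions (g = 0) in 0..10 are 0, 1, 2, 9, 10.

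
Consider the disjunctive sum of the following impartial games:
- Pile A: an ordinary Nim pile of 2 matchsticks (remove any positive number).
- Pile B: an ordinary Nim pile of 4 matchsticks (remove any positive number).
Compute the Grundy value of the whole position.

Pile A is a plain Nim pile of size 2, so its Grundy value is 2.
Pile B is a plain Nim pile of size 4, so its Grundy value is 4.
The value of a disjunctive sum is the nim-sum of the parts.
Combined value = 2 XOR 4 = 6.

6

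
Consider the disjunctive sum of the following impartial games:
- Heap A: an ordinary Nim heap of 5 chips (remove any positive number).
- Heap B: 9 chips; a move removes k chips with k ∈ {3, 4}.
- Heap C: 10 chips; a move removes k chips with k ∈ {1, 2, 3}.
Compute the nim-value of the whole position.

Heap A is a plain Nim heap of size 5, so its Grundy value is 5.
Build the Grundy sequence for heap B with g(k) = mex{g(k−s) : s ∈ {3, 4}, s ≤ k}:
g(0) = mex{} = 0
g(1) = mex{} = 0
g(2) = mex{} = 0
g(3) = mex{0} = 1
g(4) = mex{0} = 1
g(5) = mex{0} = 1
g(6) = mex{0,1} = 2
g(7) = mex{1} = 0
g(8) = mex{1} = 0
g(9) = mex{1,2} = 0
So g(9) = 0.
Grundy values for heap C (subtraction set {1, 2, 3}):
k:     0  1  2  3  4  5  6  7  8  9 10
g(k):  0  1  2  3  0  1  2  3  0  1  2
So g(10) = 2.
By the Sprague-Grundy theorem, the Grundy value of a sum of independent games is the XOR of the component values.
Combined value = 5 XOR 0 XOR 2 = 7.

7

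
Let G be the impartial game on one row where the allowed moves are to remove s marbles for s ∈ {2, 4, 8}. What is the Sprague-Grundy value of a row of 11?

Build the Grundy sequence with g(k) = mex{g(k−s) : s ∈ {2, 4, 8}, s ≤ k}:
g(0) = mex{} = 0
g(1) = mex{} = 0
g(2) = mex{0} = 1
g(3) = mex{0} = 1
g(4) = mex{0,1} = 2
g(5) = mex{0,1} = 2
g(6) = mex{1,2} = 0
g(7) = mex{1,2} = 0
g(8) = mex{0,2} = 1
g(9) = mex{0,2} = 1
g(10) = mex{0,1} = 2
g(11) = mex{0,1} = 2
So g(11) = 2.

2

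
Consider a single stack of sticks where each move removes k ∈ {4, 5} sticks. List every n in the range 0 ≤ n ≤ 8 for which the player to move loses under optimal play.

0, 1, 2, 3

Compute g(0), g(1), … for moves {4, 5}:
g(0) = mex{} = 0
g(1) = mex{} = 0
g(2) = mex{} = 0
g(3) = mex{} = 0
g(4) = mex{0} = 1
g(5) = mex{0} = 1
g(6) = mex{0} = 1
g(7) = mex{0} = 1
g(8) = mex{0,1} = 2
The P-positions (g = 0) in 0..8 are 0, 1, 2, 3.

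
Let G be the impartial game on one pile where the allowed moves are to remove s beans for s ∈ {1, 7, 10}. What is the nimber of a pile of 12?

Compute g(0), g(1), … for moves {1, 7, 10}:
k:     0  1  2  3  4  5  6  7  8  9 10 11 12
g(k):  0  1  0  1  0  1  0  1  0  1  2  3  2
So g(12) = 2.

2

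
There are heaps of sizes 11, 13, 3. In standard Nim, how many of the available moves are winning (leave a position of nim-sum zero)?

1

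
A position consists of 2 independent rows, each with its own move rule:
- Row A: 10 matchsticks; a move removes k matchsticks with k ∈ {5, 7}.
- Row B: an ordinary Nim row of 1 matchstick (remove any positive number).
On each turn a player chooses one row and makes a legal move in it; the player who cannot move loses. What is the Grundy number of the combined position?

3

Build the Grundy sequence for row A with g(k) = mex{g(k−s) : s ∈ {5, 7}, s ≤ k}:
g(0) = mex{} = 0
g(1) = mex{} = 0
g(2) = mex{} = 0
g(3) = mex{} = 0
g(4) = mex{} = 0
g(5) = mex{0} = 1
g(6) = mex{0} = 1
g(7) = mex{0} = 1
g(8) = mex{0} = 1
g(9) = mex{0} = 1
g(10) = mex{0,1} = 2
So g(10) = 2.
Row B is a plain Nim row of size 1, so its Grundy value is 1.
The value of a disjunctive sum is the nim-sum of the parts.
Combined value = 2 ⊕ 1 = 3.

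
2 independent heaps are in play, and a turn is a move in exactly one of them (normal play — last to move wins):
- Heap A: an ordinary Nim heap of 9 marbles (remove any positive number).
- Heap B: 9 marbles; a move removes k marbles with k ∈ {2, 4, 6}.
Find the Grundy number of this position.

9

Heap A is a plain Nim heap of size 9, so its Grundy value is 9.
Build the Grundy sequence for heap B with g(k) = mex{g(k−s) : s ∈ {2, 4, 6}, s ≤ k}:
g(0) = mex{} = 0
g(1) = mex{} = 0
g(2) = mex{0} = 1
g(3) = mex{0} = 1
g(4) = mex{0,1} = 2
g(5) = mex{0,1} = 2
g(6) = mex{0,1,2} = 3
g(7) = mex{0,1,2} = 3
g(8) = mex{1,2,3} = 0
g(9) = mex{1,2,3} = 0
So g(9) = 0.
By the Sprague-Grundy theorem, the Grundy value of a sum of independent games is the XOR of the component values.
Combined value = 9 ⊕ 0 = 9.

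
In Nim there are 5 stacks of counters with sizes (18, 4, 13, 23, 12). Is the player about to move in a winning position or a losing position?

Losing position

Compute the nim-sum pairwise:
18 XOR 4 = 22
22 XOR 13 = 27
27 XOR 23 = 12
12 XOR 12 = 0
The nim-sum is 0, so this is a P-position: the player to move is in a losing position under optimal play.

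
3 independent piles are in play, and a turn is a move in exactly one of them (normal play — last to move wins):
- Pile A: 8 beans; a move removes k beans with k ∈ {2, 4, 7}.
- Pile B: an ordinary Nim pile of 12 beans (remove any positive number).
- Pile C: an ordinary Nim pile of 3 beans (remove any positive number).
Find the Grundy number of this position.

14

For pile A, compute g(0), g(1), … with moves {2, 4, 7}:
k:     0  1  2  3  4  5  6  7  8
g(k):  0  0  1  1  2  2  0  3  1
So g(8) = 1.
Pile B is a plain Nim pile of size 12, so its Grundy value is 12.
Pile C is a plain Nim pile of size 3, so its Grundy value is 3.
By the Sprague-Grundy theorem, the Grundy value of a sum of independent games is the XOR of the component values.
Combined value = 1 ⊕ 12 ⊕ 3 = 14.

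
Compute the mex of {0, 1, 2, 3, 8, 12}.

The values 0, 1, 2, 3 are all present; 4 is the first non-negative integer missing from the set.

4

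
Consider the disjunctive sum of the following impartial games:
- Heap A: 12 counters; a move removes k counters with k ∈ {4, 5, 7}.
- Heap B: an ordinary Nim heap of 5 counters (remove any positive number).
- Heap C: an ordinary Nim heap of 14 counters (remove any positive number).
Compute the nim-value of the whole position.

11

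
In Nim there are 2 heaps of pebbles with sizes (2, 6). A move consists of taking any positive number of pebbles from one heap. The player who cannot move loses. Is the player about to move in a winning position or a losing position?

Nim-sum: 2 XOR 6 = 4.
The nim-sum is 4 ≠ 0, so this is an N-position: the player to move can win.

Winning position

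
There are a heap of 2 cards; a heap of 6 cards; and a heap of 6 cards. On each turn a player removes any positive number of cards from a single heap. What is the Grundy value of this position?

2

Nim-sum: 2 ^ 6 ^ 6 = 2.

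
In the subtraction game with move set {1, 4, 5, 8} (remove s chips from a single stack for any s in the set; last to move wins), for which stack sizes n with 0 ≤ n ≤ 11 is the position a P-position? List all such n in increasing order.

0, 2, 9, 11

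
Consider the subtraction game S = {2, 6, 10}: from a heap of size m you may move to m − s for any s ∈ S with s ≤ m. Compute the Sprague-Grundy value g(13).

0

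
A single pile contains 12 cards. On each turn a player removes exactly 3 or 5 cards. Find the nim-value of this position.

1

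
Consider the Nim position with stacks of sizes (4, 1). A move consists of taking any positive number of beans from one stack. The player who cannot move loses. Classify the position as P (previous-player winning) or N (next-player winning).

Compute the nim-sum pairwise:
4 ^ 1 = 5
The nim-sum is 5 ≠ 0, so this is an N-position: the player to move can win.

N-position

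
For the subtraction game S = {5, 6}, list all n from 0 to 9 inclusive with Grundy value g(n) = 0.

0, 1, 2, 3, 4

Compute g(0), g(1), … for moves {5, 6}:
g(0) = mex{} = 0
g(1) = mex{} = 0
g(2) = mex{} = 0
g(3) = mex{} = 0
g(4) = mex{} = 0
g(5) = mex{0} = 1
g(6) = mex{0} = 1
g(7) = mex{0} = 1
g(8) = mex{0} = 1
g(9) = mex{0} = 1
The P-positions (g = 0) in 0..9 are 0, 1, 2, 3, 4.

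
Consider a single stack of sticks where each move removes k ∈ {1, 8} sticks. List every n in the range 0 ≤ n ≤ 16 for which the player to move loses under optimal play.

Compute g(0), g(1), … for moves {1, 8}:
k:     0  1  2  3  4  5  6  7  8  9 10 11 12 13 14 15 16
g(k):  0  1  0  1  0  1  0  1  2  0  1  0  1  0  1  0  1
The P-positions (g = 0) in 0..16 are 0, 2, 4, 6, 9, 11, 13, 15.

0, 2, 4, 6, 9, 11, 13, 15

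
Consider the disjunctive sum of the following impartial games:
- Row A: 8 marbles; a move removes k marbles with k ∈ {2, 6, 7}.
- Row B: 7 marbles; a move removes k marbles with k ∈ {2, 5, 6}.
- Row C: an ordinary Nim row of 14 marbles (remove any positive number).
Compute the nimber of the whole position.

Grundy values for row A (subtraction set {2, 6, 7}):
k:     0  1  2  3  4  5  6  7  8
g(k):  0  0  1  1  0  0  1  1  2
So g(8) = 2.
Grundy values for row B (subtraction set {2, 5, 6}):
g(0) = mex{} = 0
g(1) = mex{} = 0
g(2) = mex{0} = 1
g(3) = mex{0} = 1
g(4) = mex{1} = 0
g(5) = mex{0,1} = 2
g(6) = mex{0} = 1
g(7) = mex{0,1,2} = 3
So g(7) = 3.
Row C is a plain Nim row of size 14, so its Grundy value is 14.
By the Sprague-Grundy theorem, the Grundy value of a sum of independent games is the XOR of the component values.
Combined value = 2 ⊕ 3 ⊕ 14 = 15.

15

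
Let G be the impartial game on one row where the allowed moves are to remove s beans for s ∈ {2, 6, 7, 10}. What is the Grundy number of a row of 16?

Grundy values for subtraction set {2, 6, 7, 10}:
k:     0  1  2  3  4  5  6  7  8  9 10 11 12 13 14 15 16
g(k):  0  0  1  1  0  0  1  1  2  0  3  1  2  0  3  1  2
So g(16) = 2.

2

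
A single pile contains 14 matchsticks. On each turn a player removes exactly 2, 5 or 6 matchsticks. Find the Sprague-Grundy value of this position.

1

Build the Grundy sequence with g(k) = mex{g(k−s) : s ∈ {2, 5, 6}, s ≤ k}:
k:     0  1  2  3  4  5  6  7  8  9 10 11 12 13 14
g(k):  0  0  1  1  0  2  1  3  0  2  1  0  0  1  1
So g(14) = 1.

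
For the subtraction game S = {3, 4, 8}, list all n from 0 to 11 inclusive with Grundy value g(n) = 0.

Build the Grundy sequence with g(k) = mex{g(k−s) : s ∈ {3, 4, 8}, s ≤ k}:
k:     0  1  2  3  4  5  6  7  8  9 10 11
g(k):  0  0  0  1  1  1  2  0  2  3  1  3
The P-positions (g = 0) in 0..11 are 0, 1, 2, 7.

0, 1, 2, 7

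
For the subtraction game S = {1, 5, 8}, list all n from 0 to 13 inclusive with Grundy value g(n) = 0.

0, 2, 4, 6, 13

Compute g(0), g(1), … for moves {1, 5, 8}:
g(0) = mex{} = 0
g(1) = mex{0} = 1
g(2) = mex{1} = 0
g(3) = mex{0} = 1
g(4) = mex{1} = 0
g(5) = mex{0} = 1
g(6) = mex{1} = 0
g(7) = mex{0} = 1
g(8) = mex{0,1} = 2
g(9) = mex{0,1,2} = 3
g(10) = mex{0,1,3} = 2
g(11) = mex{0,1,2} = 3
g(12) = mex{0,1,3} = 2
g(13) = mex{1,2} = 0
The P-positions (g = 0) in 0..13 are 0, 2, 4, 6, 13.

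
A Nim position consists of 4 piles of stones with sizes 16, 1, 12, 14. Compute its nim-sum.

In binary:
  10000  (16)
  00001  (1)
  01100  (12)
  01110  (14)
  -----
  10011  (19)

19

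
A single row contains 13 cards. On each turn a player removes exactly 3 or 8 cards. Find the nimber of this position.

Compute g(0), g(1), … for moves {3, 8}:
k:     0  1  2  3  4  5  6  7  8  9 10 11 12 13
g(k):  0  0  0  1  1  1  0  0  2  1  1  0  0  0
So g(13) = 0.

0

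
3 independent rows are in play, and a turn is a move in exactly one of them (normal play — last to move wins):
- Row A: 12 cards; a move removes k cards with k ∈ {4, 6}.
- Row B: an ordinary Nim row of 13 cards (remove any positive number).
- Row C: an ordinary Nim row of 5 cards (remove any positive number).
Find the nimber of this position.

For row A, compute g(0), g(1), … with moves {4, 6}:
k:     0  1  2  3  4  5  6  7  8  9 10 11 12
g(k):  0  0  0  0  1  1  1  1  2  2  0  0  0
So g(12) = 0.
Row B is a plain Nim row of size 13, so its Grundy value is 13.
Row C is a plain Nim row of size 5, so its Grundy value is 5.
By the Sprague-Grundy theorem, the Grundy value of a sum of independent games is the XOR of the component values.
Combined value = 0 ⊕ 13 ⊕ 5 = 8.

8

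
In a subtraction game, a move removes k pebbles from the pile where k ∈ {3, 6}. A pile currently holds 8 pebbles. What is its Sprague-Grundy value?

2

Build the Grundy sequence with g(k) = mex{g(k−s) : s ∈ {3, 6}, s ≤ k}:
g(0) = mex{} = 0
g(1) = mex{} = 0
g(2) = mex{} = 0
g(3) = mex{0} = 1
g(4) = mex{0} = 1
g(5) = mex{0} = 1
g(6) = mex{0,1} = 2
g(7) = mex{0,1} = 2
g(8) = mex{0,1} = 2
So g(8) = 2.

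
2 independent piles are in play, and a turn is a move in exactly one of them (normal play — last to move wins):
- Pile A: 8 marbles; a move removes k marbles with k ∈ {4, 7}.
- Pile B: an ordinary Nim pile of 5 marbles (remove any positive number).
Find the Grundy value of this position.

Build the Grundy sequence for pile A with g(k) = mex{g(k−s) : s ∈ {4, 7}, s ≤ k}:
k:     0  1  2  3  4  5  6  7  8
g(k):  0  0  0  0  1  1  1  1  2
So g(8) = 2.
Pile B is a plain Nim pile of size 5, so its Grundy value is 5.
The value of a disjunctive sum is the nim-sum of the parts.
Combined value = 2 ⊕ 5 = 7.

7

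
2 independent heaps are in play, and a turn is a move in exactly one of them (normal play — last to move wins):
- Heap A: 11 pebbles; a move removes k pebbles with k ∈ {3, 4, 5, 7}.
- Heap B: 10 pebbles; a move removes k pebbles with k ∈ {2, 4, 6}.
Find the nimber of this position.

1

For heap A, compute g(0), g(1), … with moves {3, 4, 5, 7}:
k:     0  1  2  3  4  5  6  7  8  9 10 11
g(k):  0  0  0  1  1  1  2  2  2  3  0  0
So g(11) = 0.
Build the Grundy sequence for heap B with g(k) = mex{g(k−s) : s ∈ {2, 4, 6}, s ≤ k}:
g(0) = mex{} = 0
g(1) = mex{} = 0
g(2) = mex{0} = 1
g(3) = mex{0} = 1
g(4) = mex{0,1} = 2
g(5) = mex{0,1} = 2
g(6) = mex{0,1,2} = 3
g(7) = mex{0,1,2} = 3
g(8) = mex{1,2,3} = 0
g(9) = mex{1,2,3} = 0
g(10) = mex{0,2,3} = 1
So g(10) = 1.
The value of a disjunctive sum is the nim-sum of the parts.
Combined value = 0 XOR 1 = 1.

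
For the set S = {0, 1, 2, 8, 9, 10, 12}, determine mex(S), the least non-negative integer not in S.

3

The values 0, 1, 2 are all present; 3 is the first non-negative integer missing from the set.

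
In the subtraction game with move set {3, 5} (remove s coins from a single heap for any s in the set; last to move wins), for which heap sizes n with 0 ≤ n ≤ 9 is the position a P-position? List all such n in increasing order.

0, 1, 2, 8, 9

Grundy values for subtraction set {3, 5}:
k:     0  1  2  3  4  5  6  7  8  9
g(k):  0  0  0  1  1  1  2  2  0  0
The P-positions (g = 0) in 0..9 are 0, 1, 2, 8, 9.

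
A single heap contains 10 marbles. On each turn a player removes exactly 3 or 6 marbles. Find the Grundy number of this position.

0

Grundy values for subtraction set {3, 6}:
g(0) = mex{} = 0
g(1) = mex{} = 0
g(2) = mex{} = 0
g(3) = mex{0} = 1
g(4) = mex{0} = 1
g(5) = mex{0} = 1
g(6) = mex{0,1} = 2
g(7) = mex{0,1} = 2
g(8) = mex{0,1} = 2
g(9) = mex{1,2} = 0
g(10) = mex{1,2} = 0
So g(10) = 0.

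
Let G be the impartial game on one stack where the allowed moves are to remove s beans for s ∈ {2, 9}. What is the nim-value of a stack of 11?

Compute g(0), g(1), … for moves {2, 9}:
k:     0  1  2  3  4  5  6  7  8  9 10 11
g(k):  0  0  1  1  0  0  1  1  0  2  1  0
So g(11) = 0.

0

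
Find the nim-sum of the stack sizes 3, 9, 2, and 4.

Nim-sum: 3 XOR 9 XOR 2 XOR 4 = 12.

12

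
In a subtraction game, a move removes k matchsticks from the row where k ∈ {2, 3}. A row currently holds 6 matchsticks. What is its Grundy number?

0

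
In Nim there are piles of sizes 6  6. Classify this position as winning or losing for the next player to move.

Compute the nim-sum pairwise:
6 ^ 6 = 0
The nim-sum is 0, so this is a P-position: the player to move is in a losing position under optimal play.

Losing position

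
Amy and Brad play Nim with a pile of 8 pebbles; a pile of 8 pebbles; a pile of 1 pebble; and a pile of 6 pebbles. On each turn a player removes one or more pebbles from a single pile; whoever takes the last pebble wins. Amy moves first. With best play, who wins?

Write each in binary and XOR column by column:
  1000  (8)
  1000  (8)
  0001  (1)
  0110  (6)
  ----
  0111  (7)
The nim-sum is 7 ≠ 0, so this is an N-position: the player to move can win; Amy has a winning move.

Amy wins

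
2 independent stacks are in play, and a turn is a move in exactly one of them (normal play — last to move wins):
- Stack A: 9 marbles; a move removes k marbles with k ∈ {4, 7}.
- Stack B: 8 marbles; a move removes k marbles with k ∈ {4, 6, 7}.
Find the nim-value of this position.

0

Grundy values for stack A (subtraction set {4, 7}):
g(0) = mex{} = 0
g(1) = mex{} = 0
g(2) = mex{} = 0
g(3) = mex{} = 0
g(4) = mex{0} = 1
g(5) = mex{0} = 1
g(6) = mex{0} = 1
g(7) = mex{0} = 1
g(8) = mex{0,1} = 2
g(9) = mex{0,1} = 2
So g(9) = 2.
Grundy values for stack B (subtraction set {4, 6, 7}):
k:     0  1  2  3  4  5  6  7  8
g(k):  0  0  0  0  1  1  1  1  2
So g(8) = 2.
The value of a disjunctive sum is the nim-sum of the parts.
Combined value = 2 ⊕ 2 = 0.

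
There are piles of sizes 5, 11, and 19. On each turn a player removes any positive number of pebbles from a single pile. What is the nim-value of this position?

29

Compute the nim-sum pairwise:
5 ^ 11 = 14
14 ^ 19 = 29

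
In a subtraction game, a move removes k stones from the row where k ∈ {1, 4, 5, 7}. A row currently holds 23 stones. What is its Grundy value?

3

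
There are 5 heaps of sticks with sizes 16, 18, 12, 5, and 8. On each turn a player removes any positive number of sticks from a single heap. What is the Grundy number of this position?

3

Compute the nim-sum pairwise:
16 ⊕ 18 = 2
2 ⊕ 12 = 14
14 ⊕ 5 = 11
11 ⊕ 8 = 3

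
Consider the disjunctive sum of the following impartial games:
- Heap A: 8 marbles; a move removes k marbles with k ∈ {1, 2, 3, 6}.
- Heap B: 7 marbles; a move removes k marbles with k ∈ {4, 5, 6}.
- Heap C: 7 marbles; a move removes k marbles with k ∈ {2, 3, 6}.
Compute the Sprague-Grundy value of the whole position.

For heap A, compute g(0), g(1), … with moves {1, 2, 3, 6}:
k:     0  1  2  3  4  5  6  7  8
g(k):  0  1  2  3  0  1  2  3  0
So g(8) = 0.
Build the Grundy sequence for heap B with g(k) = mex{g(k−s) : s ∈ {4, 5, 6}, s ≤ k}:
g(0) = mex{} = 0
g(1) = mex{} = 0
g(2) = mex{} = 0
g(3) = mex{} = 0
g(4) = mex{0} = 1
g(5) = mex{0} = 1
g(6) = mex{0} = 1
g(7) = mex{0} = 1
So g(7) = 1.
Build the Grundy sequence for heap C with g(k) = mex{g(k−s) : s ∈ {2, 3, 6}, s ≤ k}:
g(0) = mex{} = 0
g(1) = mex{} = 0
g(2) = mex{0} = 1
g(3) = mex{0} = 1
g(4) = mex{0,1} = 2
g(5) = mex{1} = 0
g(6) = mex{0,1,2} = 3
g(7) = mex{0,2} = 1
So g(7) = 1.
The value of a disjunctive sum is the nim-sum of the parts.
Combined value = 0 ⊕ 1 ⊕ 1 = 0.

0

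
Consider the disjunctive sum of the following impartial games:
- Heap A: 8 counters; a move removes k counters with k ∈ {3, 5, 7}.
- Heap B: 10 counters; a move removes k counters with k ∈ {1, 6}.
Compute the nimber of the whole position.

3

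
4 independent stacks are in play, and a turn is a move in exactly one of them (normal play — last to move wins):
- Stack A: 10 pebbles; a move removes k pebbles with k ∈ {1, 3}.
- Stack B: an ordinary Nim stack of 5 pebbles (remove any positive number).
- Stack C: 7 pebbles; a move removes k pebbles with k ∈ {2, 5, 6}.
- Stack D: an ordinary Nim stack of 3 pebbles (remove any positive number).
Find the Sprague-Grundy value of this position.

5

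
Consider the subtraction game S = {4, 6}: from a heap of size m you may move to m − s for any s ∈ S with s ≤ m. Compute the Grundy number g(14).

Build the Grundy sequence with g(k) = mex{g(k−s) : s ∈ {4, 6}, s ≤ k}:
g(0) = mex{} = 0
g(1) = mex{} = 0
g(2) = mex{} = 0
g(3) = mex{} = 0
g(4) = mex{0} = 1
g(5) = mex{0} = 1
g(6) = mex{0} = 1
g(7) = mex{0} = 1
g(8) = mex{0,1} = 2
g(9) = mex{0,1} = 2
g(10) = mex{1} = 0
g(11) = mex{1} = 0
g(12) = mex{1,2} = 0
g(13) = mex{1,2} = 0
g(14) = mex{0,2} = 1
So g(14) = 1.

1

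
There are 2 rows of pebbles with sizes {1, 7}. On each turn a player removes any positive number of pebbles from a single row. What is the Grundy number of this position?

6

Compute the nim-sum pairwise:
1 ⊕ 7 = 6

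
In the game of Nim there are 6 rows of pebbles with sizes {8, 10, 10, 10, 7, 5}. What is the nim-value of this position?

0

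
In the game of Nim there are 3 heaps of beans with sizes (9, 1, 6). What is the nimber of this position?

Compute the nim-sum pairwise:
9 XOR 1 = 8
8 XOR 6 = 14

14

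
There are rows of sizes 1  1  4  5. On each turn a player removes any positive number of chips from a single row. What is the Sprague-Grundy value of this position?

1

Compute the nim-sum pairwise:
1 ⊕ 1 = 0
0 ⊕ 4 = 4
4 ⊕ 5 = 1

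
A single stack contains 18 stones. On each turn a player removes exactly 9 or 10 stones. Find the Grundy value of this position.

Compute g(0), g(1), … for moves {9, 10}:
k:     0  1  2  3  4  5  6  7  8  9 10 11 12 13 14 15 16 17 18
g(k):  0  0  0  0  0  0  0  0  0  1  1  1  1  1  1  1  1  1  2
So g(18) = 2.

2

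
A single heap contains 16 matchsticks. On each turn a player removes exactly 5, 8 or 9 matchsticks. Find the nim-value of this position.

0

Grundy values for subtraction set {5, 8, 9}:
k:     0  1  2  3  4  5  6  7  8  9 10 11 12 13 14 15 16
g(k):  0  0  0  0  0  1  1  1  1  1  2  2  2  2  0  0  0
So g(16) = 0.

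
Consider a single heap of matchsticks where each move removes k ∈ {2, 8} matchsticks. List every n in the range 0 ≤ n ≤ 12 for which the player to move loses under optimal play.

Compute g(0), g(1), … for moves {2, 8}:
g(0) = mex{} = 0
g(1) = mex{} = 0
g(2) = mex{0} = 1
g(3) = mex{0} = 1
g(4) = mex{1} = 0
g(5) = mex{1} = 0
g(6) = mex{0} = 1
g(7) = mex{0} = 1
g(8) = mex{0,1} = 2
g(9) = mex{0,1} = 2
g(10) = mex{1,2} = 0
g(11) = mex{1,2} = 0
g(12) = mex{0} = 1
The P-positions (g = 0) in 0..12 are 0, 1, 4, 5, 10, 11.

0, 1, 4, 5, 10, 11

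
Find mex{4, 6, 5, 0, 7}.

1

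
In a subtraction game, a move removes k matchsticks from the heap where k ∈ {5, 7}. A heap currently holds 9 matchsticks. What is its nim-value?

Compute g(0), g(1), … for moves {5, 7}:
g(0) = mex{} = 0
g(1) = mex{} = 0
g(2) = mex{} = 0
g(3) = mex{} = 0
g(4) = mex{} = 0
g(5) = mex{0} = 1
g(6) = mex{0} = 1
g(7) = mex{0} = 1
g(8) = mex{0} = 1
g(9) = mex{0} = 1
So g(9) = 1.

1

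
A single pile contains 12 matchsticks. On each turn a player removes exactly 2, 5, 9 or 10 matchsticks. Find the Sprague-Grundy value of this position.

2

Compute g(0), g(1), … for moves {2, 5, 9, 10}:
g(0) = mex{} = 0
g(1) = mex{} = 0
g(2) = mex{0} = 1
g(3) = mex{0} = 1
g(4) = mex{1} = 0
g(5) = mex{0,1} = 2
g(6) = mex{0} = 1
g(7) = mex{1,2} = 0
g(8) = mex{1} = 0
g(9) = mex{0} = 1
g(10) = mex{0,2} = 1
g(11) = mex{0,1} = 2
g(12) = mex{0,1} = 2
So g(12) = 2.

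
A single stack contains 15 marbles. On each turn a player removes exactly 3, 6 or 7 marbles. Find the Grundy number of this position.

1

Compute g(0), g(1), … for moves {3, 6, 7}:
k:     0  1  2  3  4  5  6  7  8  9 10 11 12 13 14 15
g(k):  0  0  0  1  1  1  2  2  2  3  0  0  0  1  1  1
So g(15) = 1.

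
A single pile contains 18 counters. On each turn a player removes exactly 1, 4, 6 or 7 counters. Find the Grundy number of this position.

0

Grundy values for subtraction set {1, 4, 6, 7}:
k:     0  1  2  3  4  5  6  7  8  9 10 11 12 13 14 15 16 17 18
g(k):  0  1  0  1  2  0  1  2  3  2  0  1  2  0  1  0  1  2  0
So g(18) = 0.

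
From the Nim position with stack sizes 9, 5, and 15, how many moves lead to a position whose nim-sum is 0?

Nim-sum: 9 ⊕ 5 ⊕ 15 = 3.
The overall nim-sum is X = 3. A stack of size p has a winning move iff p XOR X < p (reduce it to p XOR X).
  9: 9 XOR 3 = 10 ≥ 9 — no move.
  5: 5 XOR 3 = 6 ≥ 5 — no move.
  15: 15 XOR 3 = 12 < 15 — winning move (to 12).
That gives 1 winning move.

1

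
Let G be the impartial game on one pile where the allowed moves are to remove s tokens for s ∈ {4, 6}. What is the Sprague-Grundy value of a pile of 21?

0

Compute g(0), g(1), … for moves {4, 6}:
k:     0  1  2  3  4  5  6  7  8  9 10 11 12 13 14 15 16 17 18 19 20 21
g(k):  0  0  0  0  1  1  1  1  2  2  0  0  0  0  1  1  1  1  2  2  0  0
So g(21) = 0.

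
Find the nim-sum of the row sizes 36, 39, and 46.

Compute the nim-sum pairwise:
36 ^ 39 = 3
3 ^ 46 = 45

45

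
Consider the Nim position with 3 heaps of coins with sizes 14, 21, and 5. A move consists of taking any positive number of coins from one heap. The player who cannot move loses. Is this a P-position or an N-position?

N-position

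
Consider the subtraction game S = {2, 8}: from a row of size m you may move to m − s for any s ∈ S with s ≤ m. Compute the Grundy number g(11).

0

Compute g(0), g(1), … for moves {2, 8}:
g(0) = mex{} = 0
g(1) = mex{} = 0
g(2) = mex{0} = 1
g(3) = mex{0} = 1
g(4) = mex{1} = 0
g(5) = mex{1} = 0
g(6) = mex{0} = 1
g(7) = mex{0} = 1
g(8) = mex{0,1} = 2
g(9) = mex{0,1} = 2
g(10) = mex{1,2} = 0
g(11) = mex{1,2} = 0
So g(11) = 0.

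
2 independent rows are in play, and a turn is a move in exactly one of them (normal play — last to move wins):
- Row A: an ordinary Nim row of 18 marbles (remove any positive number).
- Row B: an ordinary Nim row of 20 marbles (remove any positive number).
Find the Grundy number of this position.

6

Row A is a plain Nim row of size 18, so its Grundy value is 18.
Row B is a plain Nim row of size 20, so its Grundy value is 20.
By the Sprague-Grundy theorem, the Grundy value of a sum of independent games is the XOR of the component values.
Combined value = 18 ⊕ 20 = 6.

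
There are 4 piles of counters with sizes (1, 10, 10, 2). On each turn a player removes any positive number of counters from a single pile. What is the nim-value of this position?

3

Nim-sum: 1 ^ 10 ^ 10 ^ 2 = 3.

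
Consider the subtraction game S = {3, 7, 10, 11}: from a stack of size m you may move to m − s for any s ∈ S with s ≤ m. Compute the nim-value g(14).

0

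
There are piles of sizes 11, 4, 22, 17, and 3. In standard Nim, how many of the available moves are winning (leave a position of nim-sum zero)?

1

Bitwise XOR of the heap sizes:
  01011  (11)
  00100  (4)
  10110  (22)
  10001  (17)
  00011  (3)
  -----
  01011  (11)
The overall nim-sum is X = 11. A pile of size p has a winning move iff p XOR X < p (reduce it to p XOR X).
  11: 11 XOR 11 = 0 < 11 — winning move (to 0).
  4: 4 XOR 11 = 15 ≥ 4 — no move.
  22: 22 XOR 11 = 29 ≥ 22 — no move.
  17: 17 XOR 11 = 26 ≥ 17 — no move.
  3: 3 XOR 11 = 8 ≥ 3 — no move.
That gives 1 winning move.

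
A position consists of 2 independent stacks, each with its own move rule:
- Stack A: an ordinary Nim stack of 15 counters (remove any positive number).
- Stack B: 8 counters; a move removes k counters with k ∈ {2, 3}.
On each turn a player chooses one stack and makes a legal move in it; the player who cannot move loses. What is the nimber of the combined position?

Stack A is a plain Nim stack of size 15, so its Grundy value is 15.
Grundy values for stack B (subtraction set {2, 3}):
g(0) = mex{} = 0
g(1) = mex{} = 0
g(2) = mex{0} = 1
g(3) = mex{0} = 1
g(4) = mex{0,1} = 2
g(5) = mex{1} = 0
g(6) = mex{1,2} = 0
g(7) = mex{0,2} = 1
g(8) = mex{0} = 1
So g(8) = 1.
The value of a disjunctive sum is the nim-sum of the parts.
Combined value = 15 XOR 1 = 14.

14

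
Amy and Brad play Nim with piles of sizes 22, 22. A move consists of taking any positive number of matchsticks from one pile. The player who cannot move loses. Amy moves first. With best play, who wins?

Nim-sum: 22 ⊕ 22 = 0.
The nim-sum is 0, so this is a P-position: the player to move is in a losing position under optimal play; Amy is about to move from it and so loses — Brad wins.

Brad wins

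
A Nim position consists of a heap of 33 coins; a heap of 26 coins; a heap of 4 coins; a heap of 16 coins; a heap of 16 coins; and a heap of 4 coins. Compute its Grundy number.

59

Nim-sum: 33 ⊕ 26 ⊕ 4 ⊕ 16 ⊕ 16 ⊕ 4 = 59.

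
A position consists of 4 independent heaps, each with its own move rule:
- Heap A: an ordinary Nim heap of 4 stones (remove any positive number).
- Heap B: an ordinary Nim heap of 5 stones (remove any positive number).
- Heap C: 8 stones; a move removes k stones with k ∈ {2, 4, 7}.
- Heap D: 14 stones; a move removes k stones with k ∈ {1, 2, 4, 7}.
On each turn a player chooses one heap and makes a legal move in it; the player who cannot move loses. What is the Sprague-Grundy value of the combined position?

Heap A is a plain Nim heap of size 4, so its Grundy value is 4.
Heap B is a plain Nim heap of size 5, so its Grundy value is 5.
Grundy values for heap C (subtraction set {2, 4, 7}):
g(0) = mex{} = 0
g(1) = mex{} = 0
g(2) = mex{0} = 1
g(3) = mex{0} = 1
g(4) = mex{0,1} = 2
g(5) = mex{0,1} = 2
g(6) = mex{1,2} = 0
g(7) = mex{0,1,2} = 3
g(8) = mex{0,2} = 1
So g(8) = 1.
Build the Grundy sequence for heap D with g(k) = mex{g(k−s) : s ∈ {1, 2, 4, 7}, s ≤ k}:
g(0) = mex{} = 0
g(1) = mex{0} = 1
g(2) = mex{0,1} = 2
g(3) = mex{1,2} = 0
g(4) = mex{0,2} = 1
g(5) = mex{0,1} = 2
g(6) = mex{1,2} = 0
g(7) = mex{0,2} = 1
g(8) = mex{0,1} = 2
g(9) = mex{1,2} = 0
g(10) = mex{0,2} = 1
g(11) = mex{0,1} = 2
g(12) = mex{1,2} = 0
g(13) = mex{0,2} = 1
g(14) = mex{0,1} = 2
So g(14) = 2.
The value of a disjunctive sum is the nim-sum of the parts.
Combined value = 4 XOR 5 XOR 1 XOR 2 = 2.

2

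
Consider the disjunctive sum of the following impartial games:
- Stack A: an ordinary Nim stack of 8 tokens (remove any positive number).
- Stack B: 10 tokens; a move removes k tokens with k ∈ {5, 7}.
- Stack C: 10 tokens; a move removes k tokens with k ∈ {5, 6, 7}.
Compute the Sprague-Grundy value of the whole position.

8

Stack A is a plain Nim stack of size 8, so its Grundy value is 8.
Build the Grundy sequence for stack B with g(k) = mex{g(k−s) : s ∈ {5, 7}, s ≤ k}:
g(0) = mex{} = 0
g(1) = mex{} = 0
g(2) = mex{} = 0
g(3) = mex{} = 0
g(4) = mex{} = 0
g(5) = mex{0} = 1
g(6) = mex{0} = 1
g(7) = mex{0} = 1
g(8) = mex{0} = 1
g(9) = mex{0} = 1
g(10) = mex{0,1} = 2
So g(10) = 2.
Grundy values for stack C (subtraction set {5, 6, 7}):
g(0) = mex{} = 0
g(1) = mex{} = 0
g(2) = mex{} = 0
g(3) = mex{} = 0
g(4) = mex{} = 0
g(5) = mex{0} = 1
g(6) = mex{0} = 1
g(7) = mex{0} = 1
g(8) = mex{0} = 1
g(9) = mex{0} = 1
g(10) = mex{0,1} = 2
So g(10) = 2.
The value of a disjunctive sum is the nim-sum of the parts.
Combined value = 8 XOR 2 XOR 2 = 8.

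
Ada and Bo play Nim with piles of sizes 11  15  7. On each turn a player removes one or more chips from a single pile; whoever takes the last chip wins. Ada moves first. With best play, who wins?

Nim-sum: 11 ⊕ 15 ⊕ 7 = 3.
The nim-sum is 3 ≠ 0, so this is an N-position: the player to move can win; Ada has a winning move.

Ada wins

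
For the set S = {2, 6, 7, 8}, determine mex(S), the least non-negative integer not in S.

0

0 is not in the set, so the mex is 0.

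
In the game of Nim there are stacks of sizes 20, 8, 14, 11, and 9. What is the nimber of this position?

Compute the nim-sum pairwise:
20 ⊕ 8 = 28
28 ⊕ 14 = 18
18 ⊕ 11 = 25
25 ⊕ 9 = 16

16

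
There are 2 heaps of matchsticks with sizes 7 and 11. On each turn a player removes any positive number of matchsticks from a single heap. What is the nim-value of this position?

Write each in binary and XOR column by column:
  0111  (7)
  1011  (11)
  ----
  1100  (12)

12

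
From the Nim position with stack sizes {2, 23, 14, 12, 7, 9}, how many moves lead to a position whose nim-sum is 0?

In binary:
  00010  (2)
  10111  (23)
  01110  (14)
  01100  (12)
  00111  (7)
  01001  (9)
  -----
  11001  (25)
The overall nim-sum is X = 25. A stack of size p has a winning move iff p XOR X < p (reduce it to p XOR X).
  2: 2 XOR 25 = 27 ≥ 2 — no move.
  23: 23 XOR 25 = 14 < 23 — winning move (to 14).
  14: 14 XOR 25 = 23 ≥ 14 — no move.
  12: 12 XOR 25 = 21 ≥ 12 — no move.
  7: 7 XOR 25 = 30 ≥ 7 — no move.
  9: 9 XOR 25 = 16 ≥ 9 — no move.
That gives 1 winning move.

1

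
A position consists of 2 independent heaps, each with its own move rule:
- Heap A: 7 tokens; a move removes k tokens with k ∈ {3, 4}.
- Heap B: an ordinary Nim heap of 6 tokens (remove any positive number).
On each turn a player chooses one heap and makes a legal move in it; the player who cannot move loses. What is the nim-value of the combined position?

6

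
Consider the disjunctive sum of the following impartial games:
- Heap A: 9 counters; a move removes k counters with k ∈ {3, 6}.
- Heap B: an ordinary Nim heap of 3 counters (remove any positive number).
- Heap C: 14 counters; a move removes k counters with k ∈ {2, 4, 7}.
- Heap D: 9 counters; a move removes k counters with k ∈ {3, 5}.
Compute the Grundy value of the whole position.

Build the Grundy sequence for heap A with g(k) = mex{g(k−s) : s ∈ {3, 6}, s ≤ k}:
g(0) = mex{} = 0
g(1) = mex{} = 0
g(2) = mex{} = 0
g(3) = mex{0} = 1
g(4) = mex{0} = 1
g(5) = mex{0} = 1
g(6) = mex{0,1} = 2
g(7) = mex{0,1} = 2
g(8) = mex{0,1} = 2
g(9) = mex{1,2} = 0
So g(9) = 0.
Heap B is a plain Nim heap of size 3, so its Grundy value is 3.
For heap C, compute g(0), g(1), … with moves {2, 4, 7}:
k:     0  1  2  3  4  5  6  7  8  9 10 11 12 13 14
g(k):  0  0  1  1  2  2  0  3  1  0  2  1  0  2  1
So g(14) = 1.
Build the Grundy sequence for heap D with g(k) = mex{g(k−s) : s ∈ {3, 5}, s ≤ k}:
k:     0  1  2  3  4  5  6  7  8  9
g(k):  0  0  0  1  1  1  2  2  0  0
So g(9) = 0.
The value of a disjunctive sum is the nim-sum of the parts.
Combined value = 0 ⊕ 3 ⊕ 1 ⊕ 0 = 2.

2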